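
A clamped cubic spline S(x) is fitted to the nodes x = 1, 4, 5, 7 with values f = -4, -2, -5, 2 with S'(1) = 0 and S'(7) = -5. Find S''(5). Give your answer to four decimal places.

Put σ_i = S'' at the i-th knot. Here h = (3, 1, 2) and Δ = (2/3, -3, 7/2), so the interior equations h_(i-1)·σ_(i-1) + 2(h_(i-1)+h_i)·σ_i + h_i·σ_(i+1) = 6(Δ_i − Δ_(i-1)) read
  3·σ_0 + 8·σ_1 + 1·σ_2 = 6(Δ_1 - Δ_0) = -22
  1·σ_1 + 6·σ_2 + 2·σ_3 = 6(Δ_2 - Δ_1) = 39
Clamped end conditions give two more equations: 2h_0·σ_0 + h_0·σ_1 = 6(Δ_0 - S'(1)) = 4 and h_2·σ_2 + 2h_2·σ_3 = 6(S'(7) - Δ_2) = -51.
Solving: σ_0 = 151/42, σ_1 = -41/7, σ_2 = 197/14, σ_3 = -277/14.

14.0714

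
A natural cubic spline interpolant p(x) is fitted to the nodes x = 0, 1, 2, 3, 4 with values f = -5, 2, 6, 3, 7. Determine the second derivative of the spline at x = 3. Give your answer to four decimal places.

13.9286

Let M_i = p''(x_i). Step sizes h_i = 1, 1, 1, 1; slopes of the chords Δ_i = (y_(i+1) - y_i)/h_i = 7, 4, -3, 4.
  1·M_0 + 4·M_1 + 1·M_2 = 6(Δ_1 - Δ_0) = -18
  1·M_1 + 4·M_2 + 1·M_3 = 6(Δ_2 - Δ_1) = -42
  1·M_2 + 4·M_3 + 1·M_4 = 6(Δ_3 - Δ_2) = 42
Natural end conditions: M_0 = M_4 = 0.
Solving the tridiagonal system: M_0 = 0, M_1 = -15/14, M_2 = -96/7, M_3 = 195/14, M_4 = 0.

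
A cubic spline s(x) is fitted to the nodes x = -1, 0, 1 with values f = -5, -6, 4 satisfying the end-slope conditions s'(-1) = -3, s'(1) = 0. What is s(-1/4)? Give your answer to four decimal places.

-7.0391

Let σ_i = s''(x_i). Step sizes h_i = 1, 1; slopes of the chords Δ_i = (y_(i+1) - y_i)/h_i = -1, 10.
  1·σ_0 + 4·σ_1 + 1·σ_2 = 6(Δ_1 - Δ_0) = 66
Clamped end conditions give two more equations: 2h_0·σ_0 + h_0·σ_1 = 6(Δ_0 - s'(-1)) = 12 and h_1·σ_1 + 2h_1·σ_2 = 6(s'(1) - Δ_1) = -60.
Hence σ_0 = -9, σ_1 = 30, σ_2 = -45.
On [-1, 0], s(x) = -5 - 3·(x + 1) - 9/2·(x + 1)² + 13/2·(x + 1)³.
With (x + 1) = 3/4: s(-1/4) = -901/128.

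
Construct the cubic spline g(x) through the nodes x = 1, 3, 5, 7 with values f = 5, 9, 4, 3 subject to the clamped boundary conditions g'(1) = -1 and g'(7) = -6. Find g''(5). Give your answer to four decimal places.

Write σ_i for g''(x_i). With h_i = 2, 2, 2 and divided differences Δ_i = 2, -5/2, -1/2, the continuity of g' gives the tridiagonal system
  2·σ_0 + 8·σ_1 + 2·σ_2 = 6(Δ_1 - Δ_0) = -27
  2·σ_1 + 8·σ_2 + 2·σ_3 = 6(Δ_2 - Δ_1) = 12
Clamped end conditions give two more equations: 2h_0·σ_0 + h_0·σ_1 = 6(Δ_0 - g'(1)) = 18 and h_2·σ_2 + 2h_2·σ_3 = 6(g'(7) - Δ_2) = -33.
Solving: σ_0 = 119/15, σ_1 = -103/15, σ_2 = 181/30, σ_3 = -169/15.

6.0333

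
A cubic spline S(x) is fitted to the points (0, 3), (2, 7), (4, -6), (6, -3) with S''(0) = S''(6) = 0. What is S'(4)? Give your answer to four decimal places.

-3.9000

Put M_i = S'' at the i-th knot. Here h = (2, 2, 2) and Δ = (2, -13/2, 3/2), so the interior equations h_(i-1)·M_(i-1) + 2(h_(i-1)+h_i)·M_i + h_i·M_(i+1) = 6(Δ_i − Δ_(i-1)) read
  2·M_0 + 8·M_1 + 2·M_2 = 6(Δ_1 - Δ_0) = -51
  2·M_1 + 8·M_2 + 2·M_3 = 6(Δ_2 - Δ_1) = 48
Natural end conditions: M_0 = M_3 = 0.
Forward elimination and back-substitution give M_0 = 0, M_1 = -42/5, M_2 = 81/10, M_3 = 0.
On [4, 6], S'(x) = b_2 + 2c_2·(x - 4) + 3d_2·(x - 4)² with b_2 = Δ_2 - h_2(2M_2 + M_3)/6 = -39/10, c_2 = M_2/2 = 81/20, d_2 = (M_3 - M_2)/(6h_2) = -27/40. So S'(4) = -39/10.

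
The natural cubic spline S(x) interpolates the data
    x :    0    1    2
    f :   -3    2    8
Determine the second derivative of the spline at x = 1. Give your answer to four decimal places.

Put M_i = S'' at the i-th knot. Here h = (1, 1) and Δ = (5, 6), so the interior equations h_(i-1)·M_(i-1) + 2(h_(i-1)+h_i)·M_i + h_i·M_(i+1) = 6(Δ_i − Δ_(i-1)) read
  1·M_0 + 4·M_1 + 1·M_2 = 6(Δ_1 - Δ_0) = 6
Natural end conditions: M_0 = M_2 = 0.
Hence M_0 = 0, M_1 = 3/2, M_2 = 0.

1.5000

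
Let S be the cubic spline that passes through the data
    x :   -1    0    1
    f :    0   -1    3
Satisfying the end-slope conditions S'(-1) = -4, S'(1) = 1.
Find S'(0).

Let M_i = S''(x_i). Step sizes h_i = 1, 1; slopes of the chords Δ_i = (y_(i+1) - y_i)/h_i = -1, 4.
  1·M_0 + 4·M_1 + 1·M_2 = 6(Δ_1 - Δ_0) = 30
Clamped end conditions give two more equations: 2h_0·M_0 + h_0·M_1 = 6(Δ_0 - S'(-1)) = 18 and h_1·M_1 + 2h_1·M_2 = 6(S'(1) - Δ_1) = -18.
Solving the tridiagonal system: M_0 = 4, M_1 = 10, M_2 = -14.
On [0, 1], S'(x) = b_1 + 2c_1·x + 3d_1·x² with b_1 = Δ_1 - h_1(2M_1 + M_2)/6 = 3, c_1 = M_1/2 = 5, d_1 = (M_2 - M_1)/(6h_1) = -4. So S'(0) = 3.

3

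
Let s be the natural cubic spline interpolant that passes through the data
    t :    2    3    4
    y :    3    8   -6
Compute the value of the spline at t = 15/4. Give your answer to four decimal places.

Write M_i for s''(x_i). With h_i = 1, 1 and divided differences Δ_i = 5, -14, the continuity of s' gives the tridiagonal system
  1·M_0 + 4·M_1 + 1·M_2 = 6(Δ_1 - Δ_0) = -114
Natural end conditions: M_0 = M_2 = 0.
Forward elimination and back-substitution give M_0 = 0, M_1 = -57/2, M_2 = 0.
On [3, 4], s(t) = 8 - 9/2·(t - 3) - 57/4·(t - 3)² + 19/4·(t - 3)³.
With (t - 3) = 3/4: s(15/4) = -355/256.

-1.3867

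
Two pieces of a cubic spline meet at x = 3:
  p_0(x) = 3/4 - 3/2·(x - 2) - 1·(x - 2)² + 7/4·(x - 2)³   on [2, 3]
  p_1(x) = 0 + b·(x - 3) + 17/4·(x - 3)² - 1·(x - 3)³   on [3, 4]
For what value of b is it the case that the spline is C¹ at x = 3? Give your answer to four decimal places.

1.7500

p_0'(x) = -3/2 - 2·(x - 2) + 21/4·(x - 2)², so p_0'(3) = 7/4. On the right, p_1'(3) = b, so b = 7/4.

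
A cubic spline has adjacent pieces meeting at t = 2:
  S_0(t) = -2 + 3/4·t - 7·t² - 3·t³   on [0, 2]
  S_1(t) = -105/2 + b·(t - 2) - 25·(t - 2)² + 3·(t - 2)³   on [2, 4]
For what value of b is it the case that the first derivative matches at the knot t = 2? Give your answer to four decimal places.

-63.2500

S_0'(t) = 3/4 - 14·t - 9·t², so S_0'(2) = -253/4. On the right, S_1'(2) = b, so b = -253/4.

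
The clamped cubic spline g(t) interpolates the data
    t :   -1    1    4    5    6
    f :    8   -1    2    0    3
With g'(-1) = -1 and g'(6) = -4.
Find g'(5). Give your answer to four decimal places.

Write σ_i for g''(x_i). With h_i = 2, 3, 1, 1 and divided differences Δ_i = -9/2, 1, -2, 3, the continuity of g' gives the tridiagonal system
  2·σ_0 + 10·σ_1 + 3·σ_2 = 6(Δ_1 - Δ_0) = 33
  3·σ_1 + 8·σ_2 + 1·σ_3 = 6(Δ_2 - Δ_1) = -18
  1·σ_2 + 4·σ_3 + 1·σ_4 = 6(Δ_3 - Δ_2) = 30
Clamped end conditions give two more equations: 2h_0·σ_0 + h_0·σ_1 = 6(Δ_0 - g'(-1)) = -21 and h_3·σ_3 + 2h_3·σ_4 = 6(g'(6) - Δ_3) = -42.
Hence σ_0 = -1661/188, σ_1 = 337/47, σ_2 = -659/94, σ_3 = 779/47, σ_4 = -2753/94.
On [5, 6], g'(t) = b_3 + 2c_3·(t - 5) + 3d_3·(t - 5)² with b_3 = Δ_3 - h_3(2σ_3 + σ_4)/6 = 443/188, c_3 = σ_3/2 = 779/94, d_3 = (σ_4 - σ_3)/(6h_3) = -1437/188. So g'(5) = 443/188.

2.3564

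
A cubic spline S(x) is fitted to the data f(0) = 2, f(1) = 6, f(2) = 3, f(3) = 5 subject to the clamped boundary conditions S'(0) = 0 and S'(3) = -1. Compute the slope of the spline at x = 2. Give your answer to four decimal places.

-0.7333

With M_i denoting the second derivative at x_i, h_i = 1, 1, 1, and Δ_i = (y_(i+1) − y_i)/h_i = 4, -3, 2:
  1·M_0 + 4·M_1 + 1·M_2 = 6(Δ_1 - Δ_0) = -42
  1·M_1 + 4·M_2 + 1·M_3 = 6(Δ_2 - Δ_1) = 30
Clamped end conditions give two more equations: 2h_0·M_0 + h_0·M_1 = 6(Δ_0 - S'(0)) = 24 and h_2·M_2 + 2h_2·M_3 = 6(S'(3) - Δ_2) = -18.
Solving: M_0 = 332/15, M_1 = -304/15, M_2 = 254/15, M_3 = -262/15.
On [2, 3], S'(x) = b_2 + 2c_2·(x - 2) + 3d_2·(x - 2)² with b_2 = Δ_2 - h_2(2M_2 + M_3)/6 = -11/15, c_2 = M_2/2 = 127/15, d_2 = (M_3 - M_2)/(6h_2) = -86/15. So S'(2) = -11/15.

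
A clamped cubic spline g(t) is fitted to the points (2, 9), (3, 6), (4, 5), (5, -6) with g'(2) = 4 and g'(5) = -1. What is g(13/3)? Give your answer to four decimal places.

0.9975

With σ_i denoting the second derivative at x_i, h_i = 1, 1, 1, and Δ_i = (y_(i+1) − y_i)/h_i = -3, -1, -11:
  1·σ_0 + 4·σ_1 + 1·σ_2 = 6(Δ_1 - Δ_0) = 12
  1·σ_1 + 4·σ_2 + 1·σ_3 = 6(Δ_2 - Δ_1) = -60
Clamped end conditions give two more equations: 2h_0·σ_0 + h_0·σ_1 = 6(Δ_0 - g'(2)) = -42 and h_2·σ_2 + 2h_2·σ_3 = 6(g'(5) - Δ_2) = 60.
Hence σ_0 = -452/15, σ_1 = 274/15, σ_2 = -464/15, σ_3 = 682/15.
On [4, 5], g(t) = 5 - 124/15·(t - 4) - 232/15·(t - 4)² + 191/15·(t - 4)³.
With (t - 4) = 1/3: g(13/3) = 404/405.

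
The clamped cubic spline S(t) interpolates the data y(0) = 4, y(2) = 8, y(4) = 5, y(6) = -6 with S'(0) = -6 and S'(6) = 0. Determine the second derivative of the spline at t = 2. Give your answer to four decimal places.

-5.2000

With M_i denoting the second derivative at x_i, h_i = 2, 2, 2, and Δ_i = (y_(i+1) − y_i)/h_i = 2, -3/2, -11/2:
  2·M_0 + 8·M_1 + 2·M_2 = 6(Δ_1 - Δ_0) = -21
  2·M_1 + 8·M_2 + 2·M_3 = 6(Δ_2 - Δ_1) = -24
Clamped end conditions give two more equations: 2h_0·M_0 + h_0·M_1 = 6(Δ_0 - S'(0)) = 48 and h_2·M_2 + 2h_2·M_3 = 6(S'(6) - Δ_2) = 33.
Hence M_0 = 73/5, M_1 = -26/5, M_2 = -43/10, M_3 = 52/5.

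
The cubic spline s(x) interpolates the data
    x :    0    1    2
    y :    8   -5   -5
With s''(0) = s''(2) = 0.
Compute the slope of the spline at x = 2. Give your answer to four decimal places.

3.2500

With M_i denoting the second derivative at x_i, h_i = 1, 1, and Δ_i = (y_(i+1) − y_i)/h_i = -13, 0:
  1·M_0 + 4·M_1 + 1·M_2 = 6(Δ_1 - Δ_0) = 78
Natural end conditions: M_0 = M_2 = 0.
Solving the tridiagonal system: M_0 = 0, M_1 = 39/2, M_2 = 0.
On [1, 2], s'(x) = b_1 + 2c_1·(x - 1) + 3d_1·(x - 1)² with b_1 = Δ_1 - h_1(2M_1 + M_2)/6 = -13/2, c_1 = M_1/2 = 39/4, d_1 = (M_2 - M_1)/(6h_1) = -13/4. So s'(2) = 13/4.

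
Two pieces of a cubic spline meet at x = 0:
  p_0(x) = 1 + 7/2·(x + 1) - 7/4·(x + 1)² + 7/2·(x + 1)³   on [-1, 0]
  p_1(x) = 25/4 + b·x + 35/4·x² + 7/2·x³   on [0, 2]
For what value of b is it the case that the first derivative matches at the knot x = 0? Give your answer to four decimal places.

10.5000

p_0'(x) = 7/2 - 7/2·(x + 1) + 21/2·(x + 1)², so p_0'(0) = 21/2. On the right, p_1'(0) = b, so b = 21/2.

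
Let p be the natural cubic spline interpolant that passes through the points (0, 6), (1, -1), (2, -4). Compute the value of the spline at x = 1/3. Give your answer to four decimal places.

3.3704

Write σ_i for p''(x_i). With h_i = 1, 1 and divided differences Δ_i = -7, -3, the continuity of p' gives the tridiagonal system
  1·σ_0 + 4·σ_1 + 1·σ_2 = 6(Δ_1 - Δ_0) = 24
Natural end conditions: σ_0 = σ_2 = 0.
Solving the tridiagonal system: σ_0 = 0, σ_1 = 6, σ_2 = 0.
On [0, 1], p(x) = 6 - 8·x + 0·x² + 1·x³.
With x = 1/3: p(1/3) = 91/27.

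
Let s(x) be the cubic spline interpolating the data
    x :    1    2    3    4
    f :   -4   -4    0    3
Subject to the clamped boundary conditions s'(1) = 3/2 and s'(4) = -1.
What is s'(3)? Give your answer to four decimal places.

5.1667

Let M_i = s''(x_i). Step sizes h_i = 1, 1, 1; slopes of the chords Δ_i = (y_(i+1) - y_i)/h_i = 0, 4, 3.
  1·M_0 + 4·M_1 + 1·M_2 = 6(Δ_1 - Δ_0) = 24
  1·M_1 + 4·M_2 + 1·M_3 = 6(Δ_2 - Δ_1) = -6
Clamped end conditions give two more equations: 2h_0·M_0 + h_0·M_1 = 6(Δ_0 - s'(1)) = -9 and h_2·M_2 + 2h_2·M_3 = 6(s'(4) - Δ_2) = -24.
Hence M_0 = -26/3, M_1 = 25/3, M_2 = -2/3, M_3 = -35/3.
On [3, 4], s'(x) = b_2 + 2c_2·(x - 3) + 3d_2·(x - 3)² with b_2 = Δ_2 - h_2(2M_2 + M_3)/6 = 31/6, c_2 = M_2/2 = -1/3, d_2 = (M_3 - M_2)/(6h_2) = -11/6. So s'(3) = 31/6.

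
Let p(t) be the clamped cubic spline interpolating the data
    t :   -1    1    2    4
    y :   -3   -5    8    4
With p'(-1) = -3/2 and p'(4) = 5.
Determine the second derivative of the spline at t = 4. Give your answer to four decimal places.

23.7813

Let M_i = p''(x_i). Step sizes h_i = 2, 1, 2; slopes of the chords Δ_i = (y_(i+1) - y_i)/h_i = -1, 13, -2.
  2·M_0 + 6·M_1 + 1·M_2 = 6(Δ_1 - Δ_0) = 84
  1·M_1 + 6·M_2 + 2·M_3 = 6(Δ_2 - Δ_1) = -90
Clamped end conditions give two more equations: 2h_0·M_0 + h_0·M_1 = 6(Δ_0 - p'(-1)) = 3 and h_2·M_2 + 2h_2·M_3 = 6(p'(4) - Δ_2) = 42.
Solving: M_0 = -325/32, M_1 = 349/16, M_2 = -425/16, M_3 = 761/32.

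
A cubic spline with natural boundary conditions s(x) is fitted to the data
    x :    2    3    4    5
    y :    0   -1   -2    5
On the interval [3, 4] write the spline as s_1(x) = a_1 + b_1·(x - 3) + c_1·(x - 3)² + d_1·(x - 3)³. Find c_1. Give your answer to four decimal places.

With m_i denoting the second derivative at x_i, h_i = 1, 1, 1, and Δ_i = (y_(i+1) − y_i)/h_i = -1, -1, 7:
  1·m_0 + 4·m_1 + 1·m_2 = 6(Δ_1 - Δ_0) = 0
  1·m_1 + 4·m_2 + 1·m_3 = 6(Δ_2 - Δ_1) = 48
Natural end conditions: m_0 = m_3 = 0.
Solving the tridiagonal system: m_0 = 0, m_1 = -16/5, m_2 = 64/5, m_3 = 0.
On [3, 4], with s_1(x) = a_1 + b_1·(x - 3) + c_1·(x - 3)² + d_1·(x - 3)³: c_1 = m_1/2 = -8/5, d_1 = (m_2 - m_1)/(6h_1) = 8/3, b_1 = Δ_1 - h_1(2m_1 + m_2)/6 = -31/15.

-1.6000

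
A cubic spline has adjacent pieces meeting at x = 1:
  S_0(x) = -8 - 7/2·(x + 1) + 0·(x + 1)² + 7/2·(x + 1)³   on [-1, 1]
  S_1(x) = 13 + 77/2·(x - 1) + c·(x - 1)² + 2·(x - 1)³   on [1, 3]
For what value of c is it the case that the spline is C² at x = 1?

S_0''(x) = 0 + 21·(x + 1), so S_0''(1) = 42. On the right, S_1''(1) = 2c, so c = 21.

21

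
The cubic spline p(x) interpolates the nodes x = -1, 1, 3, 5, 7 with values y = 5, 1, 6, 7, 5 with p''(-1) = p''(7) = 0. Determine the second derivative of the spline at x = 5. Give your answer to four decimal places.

-0.5357

Let M_i = p''(x_i). Step sizes h_i = 2, 2, 2, 2; slopes of the chords Δ_i = (y_(i+1) - y_i)/h_i = -2, 5/2, 1/2, -1.
  2·M_0 + 8·M_1 + 2·M_2 = 6(Δ_1 - Δ_0) = 27
  2·M_1 + 8·M_2 + 2·M_3 = 6(Δ_2 - Δ_1) = -12
  2·M_2 + 8·M_3 + 2·M_4 = 6(Δ_3 - Δ_2) = -9
Natural end conditions: M_0 = M_4 = 0.
Hence M_0 = 0, M_1 = 111/28, M_2 = -33/14, M_3 = -15/28, M_4 = 0.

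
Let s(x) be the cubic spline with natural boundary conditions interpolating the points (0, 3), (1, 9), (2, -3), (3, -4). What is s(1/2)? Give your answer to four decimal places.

8.0750

Write m_i for s''(x_i). With h_i = 1, 1, 1 and divided differences Δ_i = 6, -12, -1, the continuity of s' gives the tridiagonal system
  1·m_0 + 4·m_1 + 1·m_2 = 6(Δ_1 - Δ_0) = -108
  1·m_1 + 4·m_2 + 1·m_3 = 6(Δ_2 - Δ_1) = 66
Natural end conditions: m_0 = m_3 = 0.
Hence m_0 = 0, m_1 = -166/5, m_2 = 124/5, m_3 = 0.
On [0, 1], s(x) = 3 + 173/15·x + 0·x² - 83/15·x³.
With x = 1/2: s(1/2) = 323/40.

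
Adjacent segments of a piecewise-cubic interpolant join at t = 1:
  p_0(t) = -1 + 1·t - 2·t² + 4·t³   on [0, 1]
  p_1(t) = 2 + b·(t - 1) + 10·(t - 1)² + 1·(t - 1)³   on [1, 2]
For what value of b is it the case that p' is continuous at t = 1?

9

p_0'(t) = 1 - 4·t + 12·t², so p_0'(1) = 9. On the right, p_1'(1) = b, so b = 9.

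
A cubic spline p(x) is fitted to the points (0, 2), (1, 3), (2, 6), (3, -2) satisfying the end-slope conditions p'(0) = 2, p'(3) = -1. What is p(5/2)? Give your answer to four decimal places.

1.5750

Let m_i = p''(x_i). Step sizes h_i = 1, 1, 1; slopes of the chords Δ_i = (y_(i+1) - y_i)/h_i = 1, 3, -8.
  1·m_0 + 4·m_1 + 1·m_2 = 6(Δ_1 - Δ_0) = 12
  1·m_1 + 4·m_2 + 1·m_3 = 6(Δ_2 - Δ_1) = -66
Clamped end conditions give two more equations: 2h_0·m_0 + h_0·m_1 = 6(Δ_0 - p'(0)) = -6 and h_2·m_2 + 2h_2·m_3 = 6(p'(3) - Δ_2) = 42.
Solving the tridiagonal system: m_0 = -46/5, m_1 = 62/5, m_2 = -142/5, m_3 = 176/5.
On [2, 3], p(x) = 6 - 22/5·(x - 2) - 71/5·(x - 2)² + 53/5·(x - 2)³.
With (x - 2) = 1/2: p(5/2) = 63/40.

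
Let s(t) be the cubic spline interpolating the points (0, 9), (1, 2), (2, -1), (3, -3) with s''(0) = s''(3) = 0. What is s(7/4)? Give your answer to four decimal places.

-0.4844

With M_i denoting the second derivative at x_i, h_i = 1, 1, 1, and Δ_i = (y_(i+1) − y_i)/h_i = -7, -3, -2:
  1·M_0 + 4·M_1 + 1·M_2 = 6(Δ_1 - Δ_0) = 24
  1·M_1 + 4·M_2 + 1·M_3 = 6(Δ_2 - Δ_1) = 6
Natural end conditions: M_0 = M_3 = 0.
Solving the tridiagonal system: M_0 = 0, M_1 = 6, M_2 = 0, M_3 = 0.
On [1, 2], s(t) = 2 - 5·(t - 1) + 3·(t - 1)² - 1·(t - 1)³.
With (t - 1) = 3/4: s(7/4) = -31/64.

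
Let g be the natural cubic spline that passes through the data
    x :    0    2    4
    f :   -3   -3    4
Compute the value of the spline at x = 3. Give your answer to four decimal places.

-0.1563

Let σ_i = g''(x_i). Step sizes h_i = 2, 2; slopes of the chords Δ_i = (y_(i+1) - y_i)/h_i = 0, 7/2.
  2·σ_0 + 8·σ_1 + 2·σ_2 = 6(Δ_1 - Δ_0) = 21
Natural end conditions: σ_0 = σ_2 = 0.
Solving: σ_0 = 0, σ_1 = 21/8, σ_2 = 0.
On [2, 4], g(x) = -3 + 7/4·(x - 2) + 21/16·(x - 2)² - 7/32·(x - 2)³.
With (x - 2) = 1: g(3) = -5/32.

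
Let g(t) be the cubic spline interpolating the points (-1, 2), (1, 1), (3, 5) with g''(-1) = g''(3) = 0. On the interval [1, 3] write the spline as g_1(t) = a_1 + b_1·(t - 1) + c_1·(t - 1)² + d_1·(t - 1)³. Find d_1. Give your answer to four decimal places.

-0.1563

Write m_i for g''(x_i). With h_i = 2, 2 and divided differences Δ_i = -1/2, 2, the continuity of g' gives the tridiagonal system
  2·m_0 + 8·m_1 + 2·m_2 = 6(Δ_1 - Δ_0) = 15
Natural end conditions: m_0 = m_2 = 0.
Forward elimination and back-substitution give m_0 = 0, m_1 = 15/8, m_2 = 0.
On [1, 3], with g_1(t) = a_1 + b_1·(t - 1) + c_1·(t - 1)² + d_1·(t - 1)³: c_1 = m_1/2 = 15/16, d_1 = (m_2 - m_1)/(6h_1) = -5/32, b_1 = Δ_1 - h_1(2m_1 + m_2)/6 = 3/4.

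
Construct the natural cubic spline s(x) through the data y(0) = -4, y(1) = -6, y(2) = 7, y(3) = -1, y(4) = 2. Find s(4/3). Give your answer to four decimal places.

-1.4550

Write σ_i for s''(x_i). With h_i = 1, 1, 1, 1 and divided differences Δ_i = -2, 13, -8, 3, the continuity of s' gives the tridiagonal system
  1·σ_0 + 4·σ_1 + 1·σ_2 = 6(Δ_1 - Δ_0) = 90
  1·σ_1 + 4·σ_2 + 1·σ_3 = 6(Δ_2 - Δ_1) = -126
  1·σ_2 + 4·σ_3 + 1·σ_4 = 6(Δ_3 - Δ_2) = 66
Natural end conditions: σ_0 = σ_4 = 0.
Forward elimination and back-substitution give σ_0 = 0, σ_1 = 240/7, σ_2 = -330/7, σ_3 = 198/7, σ_4 = 0.
On [1, 2], s(x) = -6 + 66/7·(x - 1) + 120/7·(x - 1)² - 95/7·(x - 1)³.
With (x - 1) = 1/3: s(4/3) = -275/189.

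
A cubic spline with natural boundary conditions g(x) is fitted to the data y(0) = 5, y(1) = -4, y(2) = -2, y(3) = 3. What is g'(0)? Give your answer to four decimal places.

Put σ_i = g'' at the i-th knot. Here h = (1, 1, 1) and Δ = (-9, 2, 5), so the interior equations h_(i-1)·σ_(i-1) + 2(h_(i-1)+h_i)·σ_i + h_i·σ_(i+1) = 6(Δ_i − Δ_(i-1)) read
  1·σ_0 + 4·σ_1 + 1·σ_2 = 6(Δ_1 - Δ_0) = 66
  1·σ_1 + 4·σ_2 + 1·σ_3 = 6(Δ_2 - Δ_1) = 18
Natural end conditions: σ_0 = σ_3 = 0.
Hence σ_0 = 0, σ_1 = 82/5, σ_2 = 2/5, σ_3 = 0.
On [0, 1], g'(x) = b_0 + 2c_0·x + 3d_0·x² with b_0 = Δ_0 - h_0(2σ_0 + σ_1)/6 = -176/15, c_0 = σ_0/2 = 0, d_0 = (σ_1 - σ_0)/(6h_0) = 41/15. So g'(0) = -176/15.

-11.7333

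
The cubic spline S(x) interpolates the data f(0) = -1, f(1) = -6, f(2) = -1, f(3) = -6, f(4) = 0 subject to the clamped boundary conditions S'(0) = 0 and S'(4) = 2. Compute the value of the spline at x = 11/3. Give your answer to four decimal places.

Put M_i = S'' at the i-th knot. Here h = (1, 1, 1, 1) and Δ = (-5, 5, -5, 6), so the interior equations h_(i-1)·M_(i-1) + 2(h_(i-1)+h_i)·M_i + h_i·M_(i+1) = 6(Δ_i − Δ_(i-1)) read
  1·M_0 + 4·M_1 + 1·M_2 = 6(Δ_1 - Δ_0) = 60
  1·M_1 + 4·M_2 + 1·M_3 = 6(Δ_2 - Δ_1) = -60
  1·M_2 + 4·M_3 + 1·M_4 = 6(Δ_3 - Δ_2) = 66
Clamped end conditions give two more equations: 2h_0·M_0 + h_0·M_1 = 6(Δ_0 - S'(0)) = -30 and h_3·M_3 + 2h_3·M_4 = 6(S'(4) - Δ_3) = -24.
Solving the tridiagonal system: M_0 = -841/28, M_1 = 421/14, M_2 = -121/4, M_3 = 433/14, M_4 = -769/28.
On [3, 4], S(x) = -6 + 15/56·(x - 3) + 433/28·(x - 3)² - 545/56·(x - 3)³.
With (x - 3) = 2/3: S(11/3) = -1385/756.

-1.8320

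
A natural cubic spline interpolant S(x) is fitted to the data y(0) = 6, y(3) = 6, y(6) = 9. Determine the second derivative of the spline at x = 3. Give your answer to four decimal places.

Put σ_i = S'' at the i-th knot. Here h = (3, 3) and Δ = (0, 1), so the interior equations h_(i-1)·σ_(i-1) + 2(h_(i-1)+h_i)·σ_i + h_i·σ_(i+1) = 6(Δ_i − Δ_(i-1)) read
  3·σ_0 + 12·σ_1 + 3·σ_2 = 6(Δ_1 - Δ_0) = 6
Natural end conditions: σ_0 = σ_2 = 0.
Solving: σ_0 = 0, σ_1 = 1/2, σ_2 = 0.

0.5000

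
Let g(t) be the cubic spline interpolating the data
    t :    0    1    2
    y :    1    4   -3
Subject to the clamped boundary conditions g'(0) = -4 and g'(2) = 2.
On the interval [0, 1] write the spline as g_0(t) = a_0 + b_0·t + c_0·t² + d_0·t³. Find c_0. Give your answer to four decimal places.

19.5000

Put m_i = g'' at the i-th knot. Here h = (1, 1) and Δ = (3, -7), so the interior equations h_(i-1)·m_(i-1) + 2(h_(i-1)+h_i)·m_i + h_i·m_(i+1) = 6(Δ_i − Δ_(i-1)) read
  1·m_0 + 4·m_1 + 1·m_2 = 6(Δ_1 - Δ_0) = -60
Clamped end conditions give two more equations: 2h_0·m_0 + h_0·m_1 = 6(Δ_0 - g'(0)) = 42 and h_1·m_1 + 2h_1·m_2 = 6(g'(2) - Δ_1) = 54.
Solving: m_0 = 39, m_1 = -36, m_2 = 45.
On [0, 1], with g_0(t) = a_0 + b_0·t + c_0·t² + d_0·t³: c_0 = m_0/2 = 39/2, d_0 = (m_1 - m_0)/(6h_0) = -25/2, b_0 = Δ_0 - h_0(2m_0 + m_1)/6 = -4.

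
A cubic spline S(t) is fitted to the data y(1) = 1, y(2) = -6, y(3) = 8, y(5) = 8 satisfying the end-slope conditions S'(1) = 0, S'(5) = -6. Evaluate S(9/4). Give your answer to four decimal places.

Put m_i = S'' at the i-th knot. Here h = (1, 1, 2) and Δ = (-7, 14, 0), so the interior equations h_(i-1)·m_(i-1) + 2(h_(i-1)+h_i)·m_i + h_i·m_(i+1) = 6(Δ_i − Δ_(i-1)) read
  1·m_0 + 4·m_1 + 1·m_2 = 6(Δ_1 - Δ_0) = 126
  1·m_1 + 6·m_2 + 2·m_3 = 6(Δ_2 - Δ_1) = -84
Clamped end conditions give two more equations: 2h_0·m_0 + h_0·m_1 = 6(Δ_0 - S'(1)) = -42 and h_2·m_2 + 2h_2·m_3 = 6(S'(5) - Δ_2) = -36.
Forward elimination and back-substitution give m_0 = -498/11, m_1 = 534/11, m_2 = -252/11, m_3 = 27/11.
On [2, 3], S(t) = -6 + 18/11·(t - 2) + 267/11·(t - 2)² - 131/11·(t - 2)³.
With (t - 2) = 1/4: S(9/4) = -2999/704.

-4.2599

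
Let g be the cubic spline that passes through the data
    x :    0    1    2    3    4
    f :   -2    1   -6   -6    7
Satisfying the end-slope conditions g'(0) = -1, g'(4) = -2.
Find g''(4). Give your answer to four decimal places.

-61.4286

With M_i denoting the second derivative at x_i, h_i = 1, 1, 1, 1, and Δ_i = (y_(i+1) − y_i)/h_i = 3, -7, 0, 13:
  1·M_0 + 4·M_1 + 1·M_2 = 6(Δ_1 - Δ_0) = -60
  1·M_1 + 4·M_2 + 1·M_3 = 6(Δ_2 - Δ_1) = 42
  1·M_2 + 4·M_3 + 1·M_4 = 6(Δ_3 - Δ_2) = 78
Clamped end conditions give two more equations: 2h_0·M_0 + h_0·M_1 = 6(Δ_0 - g'(0)) = 24 and h_3·M_3 + 2h_3·M_4 = 6(g'(4) - Δ_3) = -90.
Forward elimination and back-substitution give M_0 = 164/7, M_1 = -160/7, M_2 = 8, M_3 = 230/7, M_4 = -430/7.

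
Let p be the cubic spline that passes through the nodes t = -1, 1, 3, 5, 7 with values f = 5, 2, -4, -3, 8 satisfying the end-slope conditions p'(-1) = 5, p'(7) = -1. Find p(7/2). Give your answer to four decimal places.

Put M_i = p'' at the i-th knot. Here h = (2, 2, 2, 2) and Δ = (-3/2, -3, 1/2, 11/2), so the interior equations h_(i-1)·M_(i-1) + 2(h_(i-1)+h_i)·M_i + h_i·M_(i+1) = 6(Δ_i − Δ_(i-1)) read
  2·M_0 + 8·M_1 + 2·M_2 = 6(Δ_1 - Δ_0) = -9
  2·M_1 + 8·M_2 + 2·M_3 = 6(Δ_2 - Δ_1) = 21
  2·M_2 + 8·M_3 + 2·M_4 = 6(Δ_3 - Δ_2) = 30
Clamped end conditions give two more equations: 2h_0·M_0 + h_0·M_1 = 6(Δ_0 - p'(-1)) = -39 and h_3·M_3 + 2h_3·M_4 = 6(p'(7) - Δ_3) = -39.
Hence M_0 = -1167/112, M_1 = 75/56, M_2 = 9/16, M_3 = 387/56, M_4 = -1479/112.
On [3, 5], p(t) = -4 - 61/28·(t - 3) + 9/32·(t - 3)² + 237/448·(t - 3)³.
With (t - 3) = 1/2: p(7/2) = -17751/3584.

-4.9528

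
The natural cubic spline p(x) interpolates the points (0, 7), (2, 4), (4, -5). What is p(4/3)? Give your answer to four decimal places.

Put M_i = p'' at the i-th knot. Here h = (2, 2) and Δ = (-3/2, -9/2), so the interior equations h_(i-1)·M_(i-1) + 2(h_(i-1)+h_i)·M_i + h_i·M_(i+1) = 6(Δ_i − Δ_(i-1)) read
  2·M_0 + 8·M_1 + 2·M_2 = 6(Δ_1 - Δ_0) = -18
Natural end conditions: M_0 = M_2 = 0.
Forward elimination and back-substitution give M_0 = 0, M_1 = -9/4, M_2 = 0.
On [0, 2], p(x) = 7 - 3/4·x + 0·x² - 3/16·x³.
With x = 4/3: p(4/3) = 50/9.

5.5556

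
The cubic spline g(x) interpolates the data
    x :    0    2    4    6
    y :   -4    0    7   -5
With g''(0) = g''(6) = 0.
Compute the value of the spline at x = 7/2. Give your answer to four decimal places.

Put M_i = g'' at the i-th knot. Here h = (2, 2, 2) and Δ = (2, 7/2, -6), so the interior equations h_(i-1)·M_(i-1) + 2(h_(i-1)+h_i)·M_i + h_i·M_(i+1) = 6(Δ_i − Δ_(i-1)) read
  2·M_0 + 8·M_1 + 2·M_2 = 6(Δ_1 - Δ_0) = 9
  2·M_1 + 8·M_2 + 2·M_3 = 6(Δ_2 - Δ_1) = -57
Natural end conditions: M_0 = M_3 = 0.
Hence M_0 = 0, M_1 = 31/10, M_2 = -79/10, M_3 = 0.
On [2, 4], g(x) = 0 + 61/15·(x - 2) + 31/20·(x - 2)² - 11/12·(x - 2)³.
With (x - 2) = 3/2: g(7/2) = 1039/160.

6.4938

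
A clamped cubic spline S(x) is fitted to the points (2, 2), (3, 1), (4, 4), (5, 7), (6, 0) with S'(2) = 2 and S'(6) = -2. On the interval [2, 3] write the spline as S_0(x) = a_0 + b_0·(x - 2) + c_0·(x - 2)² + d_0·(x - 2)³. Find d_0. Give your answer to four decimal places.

Write m_i for S''(x_i). With h_i = 1, 1, 1, 1 and divided differences Δ_i = -1, 3, 3, -7, the continuity of S' gives the tridiagonal system
  1·m_0 + 4·m_1 + 1·m_2 = 6(Δ_1 - Δ_0) = 24
  1·m_1 + 4·m_2 + 1·m_3 = 6(Δ_2 - Δ_1) = 0
  1·m_2 + 4·m_3 + 1·m_4 = 6(Δ_3 - Δ_2) = -60
Clamped end conditions give two more equations: 2h_0·m_0 + h_0·m_1 = 6(Δ_0 - S'(2)) = -18 and h_3·m_3 + 2h_3·m_4 = 6(S'(6) - Δ_3) = 30.
Hence m_0 = -185/14, m_1 = 59/7, m_2 = 7/2, m_3 = -157/7, m_4 = 367/14.
On [2, 3], with S_0(x) = a_0 + b_0·(x - 2) + c_0·(x - 2)² + d_0·(x - 2)³: c_0 = m_0/2 = -185/28, d_0 = (m_1 - m_0)/(6h_0) = 101/28, b_0 = Δ_0 - h_0(2m_0 + m_1)/6 = 2.

3.6071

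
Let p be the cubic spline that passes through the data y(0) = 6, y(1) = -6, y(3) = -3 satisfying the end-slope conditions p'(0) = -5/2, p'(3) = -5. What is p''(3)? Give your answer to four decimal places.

Put M_i = p'' at the i-th knot. Here h = (1, 2) and Δ = (-12, 3/2), so the interior equations h_(i-1)·M_(i-1) + 2(h_(i-1)+h_i)·M_i + h_i·M_(i+1) = 6(Δ_i − Δ_(i-1)) read
  1·M_0 + 6·M_1 + 2·M_2 = 6(Δ_1 - Δ_0) = 81
Clamped end conditions give two more equations: 2h_0·M_0 + h_0·M_1 = 6(Δ_0 - p'(0)) = -57 and h_1·M_1 + 2h_1·M_2 = 6(p'(3) - Δ_1) = -39.
Solving: M_0 = -257/6, M_1 = 86/3, M_2 = -289/12.

-24.0833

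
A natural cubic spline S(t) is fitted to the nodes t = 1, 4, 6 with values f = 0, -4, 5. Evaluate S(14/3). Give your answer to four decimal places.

-1.8642

Put M_i = S'' at the i-th knot. Here h = (3, 2) and Δ = (-4/3, 9/2), so the interior equations h_(i-1)·M_(i-1) + 2(h_(i-1)+h_i)·M_i + h_i·M_(i+1) = 6(Δ_i − Δ_(i-1)) read
  3·M_0 + 10·M_1 + 2·M_2 = 6(Δ_1 - Δ_0) = 35
Natural end conditions: M_0 = M_2 = 0.
Solving the tridiagonal system: M_0 = 0, M_1 = 7/2, M_2 = 0.
On [4, 6], S(t) = -4 + 13/6·(t - 4) + 7/4·(t - 4)² - 7/24·(t - 4)³.
With (t - 4) = 2/3: S(14/3) = -151/81.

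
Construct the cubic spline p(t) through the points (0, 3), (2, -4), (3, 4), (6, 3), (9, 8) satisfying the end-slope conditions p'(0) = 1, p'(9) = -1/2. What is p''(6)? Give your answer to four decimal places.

4.7160

Put σ_i = p'' at the i-th knot. Here h = (2, 1, 3, 3) and Δ = (-7/2, 8, -1/3, 5/3), so the interior equations h_(i-1)·σ_(i-1) + 2(h_(i-1)+h_i)·σ_i + h_i·σ_(i+1) = 6(Δ_i − Δ_(i-1)) read
  2·σ_0 + 6·σ_1 + 1·σ_2 = 6(Δ_1 - Δ_0) = 69
  1·σ_1 + 8·σ_2 + 3·σ_3 = 6(Δ_2 - Δ_1) = -50
  3·σ_2 + 12·σ_3 + 3·σ_4 = 6(Δ_3 - Δ_2) = 12
Clamped end conditions give two more equations: 2h_0·σ_0 + h_0·σ_1 = 6(Δ_0 - p'(0)) = -27 and h_3·σ_3 + 2h_3·σ_4 = 6(p'(9) - Δ_3) = -13.
Solving: σ_0 = -5195/324, σ_1 = 1504/81, σ_2 = -1675/162, σ_3 = 382/81, σ_4 = -733/162.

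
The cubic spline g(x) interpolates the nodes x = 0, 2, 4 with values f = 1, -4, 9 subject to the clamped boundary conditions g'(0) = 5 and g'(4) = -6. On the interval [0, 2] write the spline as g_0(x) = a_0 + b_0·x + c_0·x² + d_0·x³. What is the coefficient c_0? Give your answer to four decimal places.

-10.3750

Write M_i for g''(x_i). With h_i = 2, 2 and divided differences Δ_i = -5/2, 13/2, the continuity of g' gives the tridiagonal system
  2·M_0 + 8·M_1 + 2·M_2 = 6(Δ_1 - Δ_0) = 54
Clamped end conditions give two more equations: 2h_0·M_0 + h_0·M_1 = 6(Δ_0 - g'(0)) = -45 and h_1·M_1 + 2h_1·M_2 = 6(g'(4) - Δ_1) = -75.
Hence M_0 = -83/4, M_1 = 19, M_2 = -113/4.
On [0, 2], with g_0(x) = a_0 + b_0·x + c_0·x² + d_0·x³: c_0 = M_0/2 = -83/8, d_0 = (M_1 - M_0)/(6h_0) = 53/16, b_0 = Δ_0 - h_0(2M_0 + M_1)/6 = 5.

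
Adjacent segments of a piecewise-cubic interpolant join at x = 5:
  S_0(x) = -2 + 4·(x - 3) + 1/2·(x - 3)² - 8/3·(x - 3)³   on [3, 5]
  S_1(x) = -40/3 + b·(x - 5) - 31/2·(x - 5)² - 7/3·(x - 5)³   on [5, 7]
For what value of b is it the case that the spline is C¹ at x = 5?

-26

S_0'(x) = 4 + 1·(x - 3) - 8·(x - 3)², so S_0'(5) = -26. On the right, S_1'(5) = b, so b = -26.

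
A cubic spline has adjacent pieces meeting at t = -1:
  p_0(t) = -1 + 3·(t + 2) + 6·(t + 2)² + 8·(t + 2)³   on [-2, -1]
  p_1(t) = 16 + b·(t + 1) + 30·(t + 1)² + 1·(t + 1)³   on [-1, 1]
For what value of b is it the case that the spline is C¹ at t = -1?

p_0'(t) = 3 + 12·(t + 2) + 24·(t + 2)², so p_0'(-1) = 39. On the right, p_1'(-1) = b, so b = 39.

39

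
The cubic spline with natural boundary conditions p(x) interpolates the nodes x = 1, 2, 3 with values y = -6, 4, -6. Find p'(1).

15

Write M_i for p''(x_i). With h_i = 1, 1 and divided differences Δ_i = 10, -10, the continuity of p' gives the tridiagonal system
  1·M_0 + 4·M_1 + 1·M_2 = 6(Δ_1 - Δ_0) = -120
Natural end conditions: M_0 = M_2 = 0.
Solving the tridiagonal system: M_0 = 0, M_1 = -30, M_2 = 0.
On [1, 2], p'(x) = b_0 + 2c_0·(x - 1) + 3d_0·(x - 1)² with b_0 = Δ_0 - h_0(2M_0 + M_1)/6 = 15, c_0 = M_0/2 = 0, d_0 = (M_1 - M_0)/(6h_0) = -5. So p'(1) = 15.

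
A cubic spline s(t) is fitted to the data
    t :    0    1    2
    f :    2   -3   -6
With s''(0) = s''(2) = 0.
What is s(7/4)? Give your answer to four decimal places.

-5.3672

Write m_i for s''(x_i). With h_i = 1, 1 and divided differences Δ_i = -5, -3, the continuity of s' gives the tridiagonal system
  1·m_0 + 4·m_1 + 1·m_2 = 6(Δ_1 - Δ_0) = 12
Natural end conditions: m_0 = m_2 = 0.
Hence m_0 = 0, m_1 = 3, m_2 = 0.
On [1, 2], s(t) = -3 - 4·(t - 1) + 3/2·(t - 1)² - 1/2·(t - 1)³.
With (t - 1) = 3/4: s(7/4) = -687/128.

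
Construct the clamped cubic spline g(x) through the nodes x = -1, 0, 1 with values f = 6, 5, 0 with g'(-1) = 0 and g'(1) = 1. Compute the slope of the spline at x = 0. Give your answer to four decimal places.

-4.7500

With m_i denoting the second derivative at x_i, h_i = 1, 1, and Δ_i = (y_(i+1) − y_i)/h_i = -1, -5:
  1·m_0 + 4·m_1 + 1·m_2 = 6(Δ_1 - Δ_0) = -24
Clamped end conditions give two more equations: 2h_0·m_0 + h_0·m_1 = 6(Δ_0 - g'(-1)) = -6 and h_1·m_1 + 2h_1·m_2 = 6(g'(1) - Δ_1) = 36.
Hence m_0 = 7/2, m_1 = -13, m_2 = 49/2.
On [0, 1], g'(x) = b_1 + 2c_1·x + 3d_1·x² with b_1 = Δ_1 - h_1(2m_1 + m_2)/6 = -19/4, c_1 = m_1/2 = -13/2, d_1 = (m_2 - m_1)/(6h_1) = 25/4. So g'(0) = -19/4.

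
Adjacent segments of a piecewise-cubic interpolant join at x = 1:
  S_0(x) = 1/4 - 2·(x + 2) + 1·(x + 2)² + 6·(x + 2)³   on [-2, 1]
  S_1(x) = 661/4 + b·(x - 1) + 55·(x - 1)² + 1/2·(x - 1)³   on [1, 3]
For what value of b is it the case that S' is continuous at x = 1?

S_0'(x) = -2 + 2·(x + 2) + 18·(x + 2)², so S_0'(1) = 166. On the right, S_1'(1) = b, so b = 166.

166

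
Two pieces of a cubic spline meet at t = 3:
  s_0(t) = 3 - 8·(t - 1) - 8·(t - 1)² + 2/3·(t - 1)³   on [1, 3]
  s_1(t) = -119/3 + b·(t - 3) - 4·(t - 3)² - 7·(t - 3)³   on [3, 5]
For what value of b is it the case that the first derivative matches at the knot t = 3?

s_0'(t) = -8 - 16·(t - 1) + 2·(t - 1)², so s_0'(3) = -32. On the right, s_1'(3) = b, so b = -32.

-32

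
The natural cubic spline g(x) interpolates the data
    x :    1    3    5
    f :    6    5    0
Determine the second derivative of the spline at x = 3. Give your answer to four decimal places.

-1.5000

Write m_i for g''(x_i). With h_i = 2, 2 and divided differences Δ_i = -1/2, -5/2, the continuity of g' gives the tridiagonal system
  2·m_0 + 8·m_1 + 2·m_2 = 6(Δ_1 - Δ_0) = -12
Natural end conditions: m_0 = m_2 = 0.
Solving the tridiagonal system: m_0 = 0, m_1 = -3/2, m_2 = 0.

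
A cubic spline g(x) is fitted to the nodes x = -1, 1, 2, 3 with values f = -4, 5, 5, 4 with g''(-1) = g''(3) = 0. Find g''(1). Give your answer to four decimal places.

-4.4348

Write M_i for g''(x_i). With h_i = 2, 1, 1 and divided differences Δ_i = 9/2, 0, -1, the continuity of g' gives the tridiagonal system
  2·M_0 + 6·M_1 + 1·M_2 = 6(Δ_1 - Δ_0) = -27
  1·M_1 + 4·M_2 + 1·M_3 = 6(Δ_2 - Δ_1) = -6
Natural end conditions: M_0 = M_3 = 0.
Forward elimination and back-substitution give M_0 = 0, M_1 = -102/23, M_2 = -9/23, M_3 = 0.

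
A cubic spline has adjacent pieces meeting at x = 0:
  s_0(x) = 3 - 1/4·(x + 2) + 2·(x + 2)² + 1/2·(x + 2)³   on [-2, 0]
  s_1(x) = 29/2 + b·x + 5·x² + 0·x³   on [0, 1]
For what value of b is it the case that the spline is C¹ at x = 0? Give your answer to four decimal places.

13.7500

s_0'(x) = -1/4 + 4·(x + 2) + 3/2·(x + 2)², so s_0'(0) = 55/4. On the right, s_1'(0) = b, so b = 55/4.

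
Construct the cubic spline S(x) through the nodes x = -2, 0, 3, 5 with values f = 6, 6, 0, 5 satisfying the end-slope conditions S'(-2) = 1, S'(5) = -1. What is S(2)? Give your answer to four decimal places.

0.3819

Put M_i = S'' at the i-th knot. Here h = (2, 3, 2) and Δ = (0, -2, 5/2), so the interior equations h_(i-1)·M_(i-1) + 2(h_(i-1)+h_i)·M_i + h_i·M_(i+1) = 6(Δ_i − Δ_(i-1)) read
  2·M_0 + 10·M_1 + 3·M_2 = 6(Δ_1 - Δ_0) = -12
  3·M_1 + 10·M_2 + 2·M_3 = 6(Δ_2 - Δ_1) = 27
Clamped end conditions give two more equations: 2h_0·M_0 + h_0·M_1 = 6(Δ_0 - S'(-2)) = -6 and h_2·M_2 + 2h_2·M_3 = 6(S'(5) - Δ_2) = -21.
Solving the tridiagonal system: M_0 = -5/32, M_1 = -43/16, M_2 = 81/16, M_3 = -249/32.
On [0, 3], S(x) = 6 - 59/32·x - 43/32·x² + 31/72·x³.
With x = 2: S(2) = 55/144.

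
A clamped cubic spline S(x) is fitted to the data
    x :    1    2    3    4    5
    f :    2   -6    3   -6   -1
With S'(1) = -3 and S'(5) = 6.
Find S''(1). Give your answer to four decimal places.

-38.5714

Put M_i = S'' at the i-th knot. Here h = (1, 1, 1, 1) and Δ = (-8, 9, -9, 5), so the interior equations h_(i-1)·M_(i-1) + 2(h_(i-1)+h_i)·M_i + h_i·M_(i+1) = 6(Δ_i − Δ_(i-1)) read
  1·M_0 + 4·M_1 + 1·M_2 = 6(Δ_1 - Δ_0) = 102
  1·M_1 + 4·M_2 + 1·M_3 = 6(Δ_2 - Δ_1) = -108
  1·M_2 + 4·M_3 + 1·M_4 = 6(Δ_3 - Δ_2) = 84
Clamped end conditions give two more equations: 2h_0·M_0 + h_0·M_1 = 6(Δ_0 - S'(1)) = -30 and h_3·M_3 + 2h_3·M_4 = 6(S'(5) - Δ_3) = 6.
Solving the tridiagonal system: M_0 = -270/7, M_1 = 330/7, M_2 = -48, M_3 = 258/7, M_4 = -108/7.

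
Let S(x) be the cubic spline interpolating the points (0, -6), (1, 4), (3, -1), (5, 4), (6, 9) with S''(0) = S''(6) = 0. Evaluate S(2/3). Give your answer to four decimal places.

Let σ_i = S''(x_i). Step sizes h_i = 1, 2, 2, 1; slopes of the chords Δ_i = (y_(i+1) - y_i)/h_i = 10, -5/2, 5/2, 5.
  1·σ_0 + 6·σ_1 + 2·σ_2 = 6(Δ_1 - Δ_0) = -75
  2·σ_1 + 8·σ_2 + 2·σ_3 = 6(Δ_2 - Δ_1) = 30
  2·σ_2 + 6·σ_3 + 1·σ_4 = 6(Δ_3 - Δ_2) = 15
Natural end conditions: σ_0 = σ_4 = 0.
Hence σ_0 = 0, σ_1 = -15, σ_2 = 15/2, σ_3 = 0, σ_4 = 0.
On [0, 1], S(x) = -6 + 25/2·x + 0·x² - 5/2·x³.
With x = 2/3: S(2/3) = 43/27.

1.5926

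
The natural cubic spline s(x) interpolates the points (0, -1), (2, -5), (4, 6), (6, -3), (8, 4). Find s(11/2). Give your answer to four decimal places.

Let M_i = s''(x_i). Step sizes h_i = 2, 2, 2, 2; slopes of the chords Δ_i = (y_(i+1) - y_i)/h_i = -2, 11/2, -9/2, 7/2.
  2·M_0 + 8·M_1 + 2·M_2 = 6(Δ_1 - Δ_0) = 45
  2·M_1 + 8·M_2 + 2·M_3 = 6(Δ_2 - Δ_1) = -60
  2·M_2 + 8·M_3 + 2·M_4 = 6(Δ_3 - Δ_2) = 48
Natural end conditions: M_0 = M_4 = 0.
Solving the tridiagonal system: M_0 = 0, M_1 = 963/112, M_2 = -333/28, M_3 = 1005/112, M_4 = 0.
On [4, 6], s(x) = 6 + 7/16·(x - 4) - 333/56·(x - 4)² + 779/448·(x - 4)³.
With (x - 4) = 3/2: s(11/2) = -3063/3584.

-0.8546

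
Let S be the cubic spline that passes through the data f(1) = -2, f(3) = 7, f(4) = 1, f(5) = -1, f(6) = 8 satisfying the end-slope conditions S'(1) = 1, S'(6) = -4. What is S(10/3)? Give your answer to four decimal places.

Write M_i for S''(x_i). With h_i = 2, 1, 1, 1 and divided differences Δ_i = 9/2, -6, -2, 9, the continuity of S' gives the tridiagonal system
  2·M_0 + 6·M_1 + 1·M_2 = 6(Δ_1 - Δ_0) = -63
  1·M_1 + 4·M_2 + 1·M_3 = 6(Δ_2 - Δ_1) = 24
  1·M_2 + 4·M_3 + 1·M_4 = 6(Δ_3 - Δ_2) = 66
Clamped end conditions give two more equations: 2h_0·M_0 + h_0·M_1 = 6(Δ_0 - S'(1)) = 21 and h_3·M_3 + 2h_3·M_4 = 6(S'(6) - Δ_3) = -78.
Solving: M_0 = 2107/164, M_1 = -623/41, M_2 = 203/82, M_3 = 1201/41, M_4 = -4399/82.
On [3, 4], S(x) = 7 - 221/164·(x - 3) - 623/82·(x - 3)² + 483/164·(x - 3)³.
With (x - 3) = 1/3: S(10/3) = 2146/369.

5.8157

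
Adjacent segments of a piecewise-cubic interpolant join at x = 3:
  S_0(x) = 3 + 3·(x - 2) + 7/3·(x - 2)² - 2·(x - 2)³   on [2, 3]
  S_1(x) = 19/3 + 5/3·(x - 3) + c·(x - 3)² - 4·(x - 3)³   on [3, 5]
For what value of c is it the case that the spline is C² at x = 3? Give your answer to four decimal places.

-3.6667

S_0''(x) = 14/3 - 12·(x - 2), so S_0''(3) = -22/3. On the right, S_1''(3) = 2c, so c = -11/3.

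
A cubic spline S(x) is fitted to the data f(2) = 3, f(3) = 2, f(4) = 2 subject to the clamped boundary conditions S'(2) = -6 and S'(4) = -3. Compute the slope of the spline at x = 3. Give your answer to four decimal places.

1.5000

With M_i denoting the second derivative at x_i, h_i = 1, 1, and Δ_i = (y_(i+1) − y_i)/h_i = -1, 0:
  1·M_0 + 4·M_1 + 1·M_2 = 6(Δ_1 - Δ_0) = 6
Clamped end conditions give two more equations: 2h_0·M_0 + h_0·M_1 = 6(Δ_0 - S'(2)) = 30 and h_1·M_1 + 2h_1·M_2 = 6(S'(4) - Δ_1) = -18.
Solving the tridiagonal system: M_0 = 15, M_1 = 0, M_2 = -9.
On [3, 4], S'(x) = b_1 + 2c_1·(x - 3) + 3d_1·(x - 3)² with b_1 = Δ_1 - h_1(2M_1 + M_2)/6 = 3/2, c_1 = M_1/2 = 0, d_1 = (M_2 - M_1)/(6h_1) = -3/2. So S'(3) = 3/2.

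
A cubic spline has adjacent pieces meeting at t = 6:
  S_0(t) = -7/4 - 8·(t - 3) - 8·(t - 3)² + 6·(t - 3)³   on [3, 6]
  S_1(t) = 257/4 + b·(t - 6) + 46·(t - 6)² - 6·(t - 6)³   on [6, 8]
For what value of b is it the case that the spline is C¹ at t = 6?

106

S_0'(t) = -8 - 16·(t - 3) + 18·(t - 3)², so S_0'(6) = 106. On the right, S_1'(6) = b, so b = 106.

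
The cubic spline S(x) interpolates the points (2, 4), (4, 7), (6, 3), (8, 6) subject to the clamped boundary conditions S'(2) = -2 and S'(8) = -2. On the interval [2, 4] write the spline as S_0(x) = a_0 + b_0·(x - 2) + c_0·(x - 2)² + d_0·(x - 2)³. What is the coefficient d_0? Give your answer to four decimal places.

-1.2250

Let M_i = S''(x_i). Step sizes h_i = 2, 2, 2; slopes of the chords Δ_i = (y_(i+1) - y_i)/h_i = 3/2, -2, 3/2.
  2·M_0 + 8·M_1 + 2·M_2 = 6(Δ_1 - Δ_0) = -21
  2·M_1 + 8·M_2 + 2·M_3 = 6(Δ_2 - Δ_1) = 21
Clamped end conditions give two more equations: 2h_0·M_0 + h_0·M_1 = 6(Δ_0 - S'(2)) = 21 and h_2·M_2 + 2h_2·M_3 = 6(S'(8) - Δ_2) = -21.
Hence M_0 = 42/5, M_1 = -63/10, M_2 = 63/10, M_3 = -42/5.
On [2, 4], with S_0(x) = a_0 + b_0·(x - 2) + c_0·(x - 2)² + d_0·(x - 2)³: c_0 = M_0/2 = 21/5, d_0 = (M_1 - M_0)/(6h_0) = -49/40, b_0 = Δ_0 - h_0(2M_0 + M_1)/6 = -2.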